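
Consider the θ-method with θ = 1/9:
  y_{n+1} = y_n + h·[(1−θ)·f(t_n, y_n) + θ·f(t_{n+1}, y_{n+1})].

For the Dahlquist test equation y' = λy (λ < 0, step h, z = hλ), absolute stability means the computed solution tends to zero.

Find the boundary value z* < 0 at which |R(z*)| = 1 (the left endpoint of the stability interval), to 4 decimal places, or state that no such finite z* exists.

z* = -2.5714.

Test eqn y'=λy, z=hλ:
  y_{n+1} = y_n + z·[8/9·y_n + 1/9·y_{n+1}] ⇒ (1 − 1/9z)y_{n+1} = (1 + 8/9z)y_n
  Hence R(z) = (1 + 8/9z)/(1 − 1/9z).

Boundary: |R(x)|=1, x<0.
x=-1.35: |R|=0.1739
R=−1: 1+8/9x = −1+1/9x ⇒ -7/9x=2 ⇒ x=2/(-7/9)=-2.5714
Confirm numerically:
  x=-1.846: |R|=0.53181 <1
  x=-1.752: |R|=0.46652 <1
  x=-1.681: |R|=0.41644 <1
  x=-1.644: |R|=0.39008 <1
  x=-3.041: |R|=1.27298 >1
  x=-2.793: |R|=1.13152 >1
Stable set (-2.5714, 0).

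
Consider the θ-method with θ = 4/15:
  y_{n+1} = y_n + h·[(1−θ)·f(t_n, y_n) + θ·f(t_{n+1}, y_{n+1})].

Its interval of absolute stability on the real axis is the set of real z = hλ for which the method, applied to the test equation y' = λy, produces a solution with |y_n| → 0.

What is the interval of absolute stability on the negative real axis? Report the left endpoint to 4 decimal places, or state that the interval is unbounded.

(-4.2857, 0).

Set f=λy, z=hλ:
  y_{n+1} = y_n + z·[11/15·y_n + 4/15·y_{n+1}] ⇒ (1 − 4/15z)y_{n+1} = (1 + 11/15z)y_n
  ⇒ R(z) = (1 + 11/15z)/(1 − 4/15z).

Solve |R(x)|<1 on ℝ⁻.
x=-1.26: |R|=0.0569
R=−1: 1+11/15x = −1+4/15x ⇒ -7/15x=2 ⇒ x=2/(-7/15)=-4.2857
Confirm numerically:
  x=-3.398: |R|=0.78267 <1
  x=-2.778: |R|=0.59582 <1
  x=-1.796: |R|=0.21439 <1
  x=-4.804: |R|=1.10603 >1
  x=-4.515: |R|=1.04855 >1
So |R|<1 on (-4.2857, 0).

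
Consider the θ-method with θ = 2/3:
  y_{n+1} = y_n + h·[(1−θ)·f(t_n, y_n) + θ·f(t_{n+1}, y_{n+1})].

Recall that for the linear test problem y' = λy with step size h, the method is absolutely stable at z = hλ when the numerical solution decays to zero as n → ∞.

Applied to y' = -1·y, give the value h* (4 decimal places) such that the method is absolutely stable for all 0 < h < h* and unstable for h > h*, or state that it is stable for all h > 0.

Set f=λy, z=hλ:
  y_{n+1} = y_n + z·[1/3·y_n + 2/3·y_{n+1}] ⇒ (1 − 2/3z)y_{n+1} = (1 + 1/3z)y_n
  R(z) = (1 + 1/3z)/(1 − 2/3z).

Need |R(x)|<1, x<0.
x=-0.34: |R|=0.7228
x=-2: |R|=0.1429
x=-10: |R|=0.3043
x=-100: |R|=0.4778
θ=2/3≥1/2 ⇒ |1+1/3x|<|1−2/3x| ∀x<0 ⇒ stable on all of ℝ⁻.

interval (−∞, 0). Any h>0 works for λ=-1.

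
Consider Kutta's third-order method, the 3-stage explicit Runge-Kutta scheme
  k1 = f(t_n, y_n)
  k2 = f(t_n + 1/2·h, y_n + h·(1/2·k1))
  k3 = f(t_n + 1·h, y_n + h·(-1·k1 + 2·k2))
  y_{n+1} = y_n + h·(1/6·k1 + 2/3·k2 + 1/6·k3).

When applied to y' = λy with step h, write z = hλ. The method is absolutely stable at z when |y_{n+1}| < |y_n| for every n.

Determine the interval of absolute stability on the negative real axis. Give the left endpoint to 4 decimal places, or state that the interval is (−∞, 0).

On y'=λy, z=hλ:
  order 3, 3-stage ⇒ R(z)=1+z+z^2/2+z^3/6
  (e.g. R(-0.74)=0.46626, |R|=0.46626)

Need |R(x)|<1, x<0.
x=-0.74: |R|=0.4663
|R(-1.86)|=0.2027 |R(-0.99)|=0.3383 |R(-0.66)|=0.5099
Bisect:
  x_lo=-3.3947 |R|=3.1528  x_hi=-0.1743 |R|=0.8400
  mid=-1.78449 |R|=0.13938 →hi
  mid=-2.58959 |R|=1.13090 →lo
  mid=-2.18704 |R|=0.53896 →hi
  mid=-2.38832 |R|=0.80681 →hi
  mid=-2.48896 |R|=0.96131 →hi
  mid=-2.53928 |R|=1.04416 →lo
  mid=-2.51412 |R|=1.00225 →lo
  mid=-2.50154 |R|=0.98166 →hi
  ...
  [-2.51294,-2.51274] ⇒ x*=-2.5127
Stable set (-2.5127, 0).

z∈(-2.5127,0).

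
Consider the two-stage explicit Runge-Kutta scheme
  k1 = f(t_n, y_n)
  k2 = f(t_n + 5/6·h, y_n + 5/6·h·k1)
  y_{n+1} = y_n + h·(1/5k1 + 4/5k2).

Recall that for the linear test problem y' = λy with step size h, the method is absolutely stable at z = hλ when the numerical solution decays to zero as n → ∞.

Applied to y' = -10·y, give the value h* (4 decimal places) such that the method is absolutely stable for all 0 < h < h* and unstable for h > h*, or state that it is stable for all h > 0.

(-1.5000,0); λ=-10 ⇒ h* = (3/2)/10 = 0.1500.

Test eqn y'=λy, z=hλ:
  k1=λy_n ⇒ h·k1=z·y_n;  k2=λ(1+5/6z)y_n ⇒ h·k2=z(1+5/6z)y_n
  y_{n+1}/y_n = 1 + 1/5z + 4/5z(1+5/6z) = 1 + z + 2/3z²
  Hence R(z) = 1 + z + 2/3z².

Boundary: |R(x)|=1, x<0.
x=-0.88: |R|=0.6363
R=1: x+2/3x²=0 ⇒ x=−3/2=-1.5000; min R=1−1/(4·2/3)=0.6250>−1
Confirm numerically:
  x=-1.459: |R|=0.96012 <1
  x=-1.121: |R|=0.71676 <1
  x=-0.937: |R|=0.64831 <1
  x=-0.935: |R|=0.64782 <1
  x=-2.093: |R|=1.82743 >1
  x=-1.627: |R|=1.13775 >1
Interval (-1.5000, 0).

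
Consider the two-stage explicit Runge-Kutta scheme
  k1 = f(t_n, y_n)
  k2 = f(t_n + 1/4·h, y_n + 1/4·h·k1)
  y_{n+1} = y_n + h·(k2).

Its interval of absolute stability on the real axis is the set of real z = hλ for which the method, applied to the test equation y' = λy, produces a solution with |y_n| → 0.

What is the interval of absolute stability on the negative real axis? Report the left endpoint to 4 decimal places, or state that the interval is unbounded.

z∈(-4.0000,0).

With y'=λy (z=hλ):
  k1=λy_n ⇒ h·k1=z·y_n;  k2=λ(1+1/4z)y_n ⇒ h·k2=z(1+1/4z)y_n
  y_{n+1}/y_n = 1 + z(1+1/4z) = 1 + z + 1/4z²
  ⇒ R(z) = 1 + z + 1/4z².

Find x<0 with |R(x)|<1.
x=-1.32: |R|=0.1156
R=1: x+1/4x²=0 ⇒ x=−4=-4.0000; min R=1−1/(4·1/4)=0.0000>−1
Confirm numerically:
  x=-3.632: |R|=0.66586 <1
  x=-3.413: |R|=0.49914 <1
  x=-3.144: |R|=0.32718 <1
  x=-3.069: |R|=0.28569 <1
  x=-4.439: |R|=1.48718 >1
  x=-4.174: |R|=1.18157 >1
So |R|<1 on (-4.0000, 0).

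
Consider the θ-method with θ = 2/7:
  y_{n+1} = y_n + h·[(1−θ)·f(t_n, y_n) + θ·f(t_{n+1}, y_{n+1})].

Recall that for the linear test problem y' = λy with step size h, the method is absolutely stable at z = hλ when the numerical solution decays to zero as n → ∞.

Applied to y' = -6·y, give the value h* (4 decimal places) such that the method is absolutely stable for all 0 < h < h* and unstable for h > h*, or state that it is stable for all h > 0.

(-4.6667,0); λ=-6 ⇒ h* = (14/3)/6 = 0.7778.

Set f=λy, z=hλ:
  y_{n+1} = y_n + z·[5/7·y_n + 2/7·y_{n+1}] ⇒ (1 − 2/7z)y_{n+1} = (1 + 5/7z)y_n
  Hence R(z) = (1 + 5/7z)/(1 − 2/7z).

Solve |R(x)|<1 on ℝ⁻.
x=-0.81: |R|=0.3422
R=−1: 1+5/7x = −1+2/7x ⇒ -3/7x=2 ⇒ x=2/(-3/7)=-4.6667
Confirm numerically:
  x=-3.498: |R|=0.74950 <1
  x=-3.236: |R|=0.68141 <1
  x=-2.069: |R|=0.30032 <1
  x=-5.120: |R|=1.07889 >1
  x=-4.976: |R|=1.05474 >1
  x=-4.896: |R|=1.04097 >1
Interval (-4.6667, 0).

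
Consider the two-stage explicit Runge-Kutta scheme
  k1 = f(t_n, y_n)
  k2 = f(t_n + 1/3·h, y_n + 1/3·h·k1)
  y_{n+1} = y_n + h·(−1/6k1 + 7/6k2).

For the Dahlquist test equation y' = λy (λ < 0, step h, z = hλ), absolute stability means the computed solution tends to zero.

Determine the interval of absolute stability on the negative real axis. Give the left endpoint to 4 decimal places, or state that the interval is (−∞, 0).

z∈(-2.5714,0).

Set f=λy, z=hλ:
  k1=λy_n ⇒ h·k1=z·y_n;  k2=λ(1+1/3z)y_n ⇒ h·k2=z(1+1/3z)y_n
  y_{n+1}/y_n = 1 − 1/6z + 7/6z(1+1/3z) = 1 + z + 7/18z²
  Hence R(z) = 1 + z + 7/18z².

Boundary: |R(x)|=1, x<0.
x=-0.36: |R|=0.6904
R=1: x+7/18x²=0 ⇒ x=−18/7=-2.5714; min R=1−1/(4·7/18)=0.3571>−1
Confirm numerically:
  x=-2.380: |R|=0.82282 <1
  x=-2.101: |R|=0.61563 <1
  x=-1.812: |R|=0.46486 <1
  x=-2.902: |R|=1.37307 >1
  x=-2.862: |R|=1.32341 >1
  x=-2.605: |R|=1.03401 >1
So |R|<1 on (-2.5714, 0).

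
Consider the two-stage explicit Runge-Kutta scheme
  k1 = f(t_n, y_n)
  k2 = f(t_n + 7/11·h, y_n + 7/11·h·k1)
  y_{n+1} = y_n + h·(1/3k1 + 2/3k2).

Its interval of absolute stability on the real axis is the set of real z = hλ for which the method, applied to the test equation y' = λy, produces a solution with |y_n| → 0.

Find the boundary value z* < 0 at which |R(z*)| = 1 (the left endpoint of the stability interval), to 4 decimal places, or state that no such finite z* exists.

Test eqn y'=λy, z=hλ:
  k1=λy_n ⇒ h·k1=z·y_n;  k2=λ(1+7/11z)y_n ⇒ h·k2=z(1+7/11z)y_n
  y_{n+1}/y_n = 1 + 1/3z + 2/3z(1+7/11z) = 1 + z + 14/33z²
  R(z) = 1 + z + 14/33z².

Solve |R(x)|<1 on ℝ⁻.
x=-1.09: |R|=0.4140
R=1: x+14/33x²=0 ⇒ x=−33/14=-2.3571; min R=1−1/(4·14/33)=0.4107>−1
Confirm numerically:
  x=-2.147: |R|=0.80859 <1
  x=-2.044: |R|=0.72846 <1
  x=-0.946: |R|=0.43366 <1
  x=-2.699: |R|=1.39144 >1
  x=-2.564: |R|=1.22501 >1
  x=-2.494: |R|=1.14480 >1
So |R|<1 on (-2.3571, 0).

z* = -2.3571.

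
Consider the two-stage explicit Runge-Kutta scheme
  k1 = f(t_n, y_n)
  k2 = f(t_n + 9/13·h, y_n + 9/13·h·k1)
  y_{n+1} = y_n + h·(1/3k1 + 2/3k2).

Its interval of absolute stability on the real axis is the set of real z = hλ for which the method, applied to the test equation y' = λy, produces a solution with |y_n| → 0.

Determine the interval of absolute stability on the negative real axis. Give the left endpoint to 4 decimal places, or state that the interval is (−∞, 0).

With y'=λy (z=hλ):
  k1=λy_n ⇒ h·k1=z·y_n;  k2=λ(1+9/13z)y_n ⇒ h·k2=z(1+9/13z)y_n
  y_{n+1}/y_n = 1 + 1/3z + 2/3z(1+9/13z) = 1 + z + 6/13z²
  so R(z) = 1 + z + 6/13z².

Boundary: |R(x)|=1, x<0.
x=-0.79: |R|=0.4980
R=1: x+6/13x²=0 ⇒ x=−13/6=-2.1667; min R=1−1/(4·6/13)=0.4583>−1
Confirm numerically:
  x=-1.782: |R|=0.68363 <1
  x=-1.680: |R|=0.62265 <1
  x=-1.543: |R|=0.55585 <1
  x=-1.468: |R|=0.52663 <1
  x=-2.680: |R|=1.63495 >1
  x=-2.533: |R|=1.42827 >1
  x=-2.339: |R|=1.18604 >1
Stable set (-2.1667, 0).

(-2.1667, 0).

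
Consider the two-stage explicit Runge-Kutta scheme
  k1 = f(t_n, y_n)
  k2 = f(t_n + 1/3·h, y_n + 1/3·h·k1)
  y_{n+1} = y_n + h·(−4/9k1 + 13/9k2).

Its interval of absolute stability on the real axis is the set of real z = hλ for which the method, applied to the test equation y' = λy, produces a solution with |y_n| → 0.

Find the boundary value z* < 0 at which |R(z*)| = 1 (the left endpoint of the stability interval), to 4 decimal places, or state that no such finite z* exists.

Test eqn y'=λy, z=hλ:
  k1=λy_n ⇒ h·k1=z·y_n;  k2=λ(1+1/3z)y_n ⇒ h·k2=z(1+1/3z)y_n
  y_{n+1}/y_n = 1 − 4/9z + 13/9z(1+1/3z) = 1 + z + 13/27z²
  R(z) = 1 + z + 13/27z².

Find x<0 with |R(x)|<1.
x=-0.69: |R|=0.5392
R=1: x+13/27x²=0 ⇒ x=−27/13=-2.0769; min R=1−1/(4·13/27)=0.4808>−1
Confirm numerically:
  x=-1.675: |R|=0.67586 <1
  x=-1.634: |R|=0.65153 <1
  x=-1.440: |R|=0.55840 <1
  x=-2.357: |R|=1.31785 >1
  x=-2.214: |R|=1.14612 >1
Stable set (-2.0769, 0).

left endpoint -2.0769.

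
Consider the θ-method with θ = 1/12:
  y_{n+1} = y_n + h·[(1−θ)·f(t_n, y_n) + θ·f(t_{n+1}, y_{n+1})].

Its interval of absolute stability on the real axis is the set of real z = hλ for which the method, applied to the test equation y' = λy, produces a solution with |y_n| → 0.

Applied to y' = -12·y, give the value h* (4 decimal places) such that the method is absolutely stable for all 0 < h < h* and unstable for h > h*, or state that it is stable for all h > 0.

(-2.4000,0); λ=-12 ⇒ h* = (12/5)/12 = 0.2000.

Test eqn y'=λy, z=hλ:
  y_{n+1} = y_n + z·[11/12·y_n + 1/12·y_{n+1}] ⇒ (1 − 1/12z)y_{n+1} = (1 + 11/12z)y_n
  so R(z) = (1 + 11/12z)/(1 − 1/12z).

Find x<0 with |R(x)|<1.
x=-0.87: |R|=0.1888
R=−1: 1+11/12x = −1+1/12x ⇒ -5/6x=2 ⇒ x=2/(-5/6)=-2.4000
Confirm numerically:
  x=-1.772: |R|=0.54400 <1
  x=-1.401: |R|=0.25453 <1
  x=-1.325: |R|=0.19325 <1
  x=-2.833: |R|=1.29192 >1
  x=-2.572: |R|=1.11803 >1
  x=-2.546: |R|=1.10037 >1
So |R|<1 on (-2.4000, 0).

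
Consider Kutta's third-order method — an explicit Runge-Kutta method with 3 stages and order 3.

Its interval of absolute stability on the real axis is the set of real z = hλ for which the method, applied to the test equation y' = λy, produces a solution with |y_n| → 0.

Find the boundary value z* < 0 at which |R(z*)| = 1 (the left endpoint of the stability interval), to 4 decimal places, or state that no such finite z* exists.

With y'=λy (z=hλ):
  order 3, 3-stage ⇒ R(z)=1+z+z^2/2+z^3/6
  (e.g. R(-1.42)=0.11099, |R|=0.11099)

Find x<0 with |R(x)|<1.
x=-1.42: |R|=0.1110
|R(-1.01)|=0.3283 |R(-0.79)|=0.4399 |R(-0.7)|=0.4878
Bisect:
  x_lo=-3.3967 |R|=3.1596  x_hi=-0.3455 |R|=0.7073
  mid=-1.87113 |R|=0.21241 →hi
  mid=-2.63393 |R|=1.21065 →lo
  mid=-2.25253 |R|=0.62043 →hi
  mid=-2.44323 |R|=0.88930 →hi
  mid=-2.53858 |R|=1.04298 →lo
  mid=-2.49090 |R|=0.96445 →hi
  mid=-2.51474 |R|=1.00328 →lo
  mid=-2.50282 |R|=0.98376 →hi
  mid=-2.50878 |R|=0.99349 →hi
  ...
  [-2.51288,-2.51269] ⇒ x*=-2.5127
Interval (-2.5127, 0).

z* = -2.5127.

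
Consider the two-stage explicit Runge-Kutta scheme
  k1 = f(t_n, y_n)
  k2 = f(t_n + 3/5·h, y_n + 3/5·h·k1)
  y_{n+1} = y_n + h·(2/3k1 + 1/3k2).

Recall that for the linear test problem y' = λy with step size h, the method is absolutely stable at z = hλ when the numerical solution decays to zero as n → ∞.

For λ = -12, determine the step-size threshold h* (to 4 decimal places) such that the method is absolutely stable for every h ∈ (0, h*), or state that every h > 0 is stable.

Test eqn y'=λy, z=hλ:
  k1=λy_n ⇒ h·k1=z·y_n;  k2=λ(1+3/5z)y_n ⇒ h·k2=z(1+3/5z)y_n
  y_{n+1}/y_n = 1 + 2/3z + 1/3z(1+3/5z) = 1 + z + 1/5z²
  R(z) = 1 + z + 1/5z².

Boundary: |R(x)|=1, x<0.
x=-0.54: |R|=0.5183
R=1: x+1/5x²=0 ⇒ x=−5=-5.0000; min R=1−1/(4·1/5)=-0.2500>−1
Confirm numerically:
  x=-4.348: |R|=0.43302 <1
  x=-2.989: |R|=0.20218 <1
  x=-2.626: |R|=0.24682 <1
  x=-5.587: |R|=1.65591 >1
  x=-5.416: |R|=1.45061 >1
  x=-5.262: |R|=1.27573 >1
Interval (-5.0000, 0).

(-5.0000,0); λ=-12 ⇒ h* = (5)/12 = 0.4167.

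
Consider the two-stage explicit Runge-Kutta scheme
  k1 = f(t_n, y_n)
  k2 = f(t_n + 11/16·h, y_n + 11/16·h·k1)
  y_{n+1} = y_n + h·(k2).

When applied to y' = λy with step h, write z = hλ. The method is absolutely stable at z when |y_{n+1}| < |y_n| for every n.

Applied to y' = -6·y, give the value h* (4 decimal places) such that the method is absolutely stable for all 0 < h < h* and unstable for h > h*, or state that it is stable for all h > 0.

(-1.4545,0); λ=-6 ⇒ h* = (16/11)/6 = 0.2424.

With y'=λy (z=hλ):
  k1=λy_n ⇒ h·k1=z·y_n;  k2=λ(1+11/16z)y_n ⇒ h·k2=z(1+11/16z)y_n
  y_{n+1}/y_n = 1 + z(1+11/16z) = 1 + z + 11/16z²
  Hence R(z) = 1 + z + 11/16z².

Boundary: |R(x)|=1, x<0.
x=-0.49: |R|=0.6751
R=1: x+11/16x²=0 ⇒ x=−16/11=-1.4545; min R=1−1/(4·11/16)=0.6364>−1
Confirm numerically:
  x=-1.381: |R|=0.93017 <1
  x=-1.005: |R|=0.68939 <1
  x=-0.822: |R|=0.64253 <1
  x=-0.671: |R|=0.63854 <1
  x=-1.946: |R|=1.65750 >1
  x=-1.632: |R|=1.19910 >1
  x=-1.630: |R|=1.19662 >1
Interval (-1.4545, 0).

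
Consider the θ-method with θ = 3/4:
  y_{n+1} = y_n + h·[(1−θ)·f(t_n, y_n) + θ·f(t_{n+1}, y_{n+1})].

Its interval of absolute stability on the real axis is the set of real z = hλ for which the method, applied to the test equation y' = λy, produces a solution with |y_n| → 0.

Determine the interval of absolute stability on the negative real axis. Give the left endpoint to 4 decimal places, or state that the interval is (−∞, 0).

unbounded; (−∞, 0).

With y'=λy (z=hλ):
  y_{n+1} = y_n + z·[1/4·y_n + 3/4·y_{n+1}] ⇒ (1 − 3/4z)y_{n+1} = (1 + 1/4z)y_n
  Hence R(z) = (1 + 1/4z)/(1 − 3/4z).

Need |R(x)|<1, x<0.
x=-0.87: |R|=0.4735
x=-2: |R|=0.2000
x=-10: |R|=0.1765
x=-100: |R|=0.3158
θ=3/4≥1/2 ⇒ |1+1/4x|<|1−3/4x| ∀x<0 ⇒ stable on all of ℝ⁻.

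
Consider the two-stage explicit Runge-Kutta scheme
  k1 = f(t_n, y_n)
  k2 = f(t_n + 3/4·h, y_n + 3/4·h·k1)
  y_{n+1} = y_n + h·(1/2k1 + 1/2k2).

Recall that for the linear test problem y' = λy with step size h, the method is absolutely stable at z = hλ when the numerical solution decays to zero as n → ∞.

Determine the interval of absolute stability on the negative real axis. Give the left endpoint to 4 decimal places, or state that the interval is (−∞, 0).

(-2.6667, 0).

Set f=λy, z=hλ:
  k1=λy_n ⇒ h·k1=z·y_n;  k2=λ(1+3/4z)y_n ⇒ h·k2=z(1+3/4z)y_n
  y_{n+1}/y_n = 1 + 1/2z + 1/2z(1+3/4z) = 1 + z + 3/8z²
  Hence R(z) = 1 + z + 3/8z².

Find x<0 with |R(x)|<1.
x=-1.22: |R|=0.3382
R=1: x+3/8x²=0 ⇒ x=−8/3=-2.6667; min R=1−1/(4·3/8)=0.3333>−1
Confirm numerically:
  x=-2.350: |R|=0.72094 <1
  x=-2.317: |R|=0.69618 <1
  x=-1.259: |R|=0.33541 <1
  x=-3.037: |R|=1.42176 >1
  x=-3.028: |R|=1.41029 >1
  x=-2.838: |R|=1.18234 >1
Stable set (-2.6667, 0).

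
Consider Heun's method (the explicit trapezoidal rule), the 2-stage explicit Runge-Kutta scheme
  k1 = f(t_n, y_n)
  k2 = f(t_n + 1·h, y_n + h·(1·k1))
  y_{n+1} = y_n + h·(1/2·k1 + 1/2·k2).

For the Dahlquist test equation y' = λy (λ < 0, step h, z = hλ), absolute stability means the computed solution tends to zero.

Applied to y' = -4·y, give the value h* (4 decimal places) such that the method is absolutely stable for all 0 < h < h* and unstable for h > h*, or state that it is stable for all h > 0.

(-2.0000,0); λ=-4 ⇒ h* = 0.5000.

Set f=λy, z=hλ:
  order 2, 2-stage ⇒ R(z)=1+z+z^2/2
  (e.g. R(-1.62)=0.69220, |R|=0.69220)

Find x<0 with |R(x)|<1.
x=-1.62: |R|=0.6922
|R(-2.21)|=1.2320 |R(-0.89)|=0.5061 |R(-0.54)|=0.6058
Bisect:
  x_lo=-2.4602 |R|=1.5661  x_hi=-0.0896 |R|=0.9144
  mid=-1.27488 |R|=0.53778 →hi
  mid=-1.86753 |R|=0.87630 →hi
  mid=-2.16385 |R|=1.17728 →lo
  mid=-2.01569 |R|=1.01581 →lo
  mid=-1.94161 |R|=0.94331 →hi
  mid=-1.97865 |R|=0.97888 →hi
  mid=-1.99717 |R|=0.99717 →hi
  mid=-2.00643 |R|=1.00645 →lo
  mid=-2.00180 |R|=1.00180 →lo
  mid=-1.99948 |R|=0.99948 →hi
  ...
  [-2.00006,-1.99992] ⇒ x*=-2.0000
Stable set (-2.0000, 0).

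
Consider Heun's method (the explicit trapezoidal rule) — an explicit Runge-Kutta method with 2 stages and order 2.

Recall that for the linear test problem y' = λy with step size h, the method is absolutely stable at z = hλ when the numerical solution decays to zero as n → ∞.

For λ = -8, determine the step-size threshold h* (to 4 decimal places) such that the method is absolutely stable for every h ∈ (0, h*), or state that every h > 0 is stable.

(-2.0000,0); λ=-8 ⇒ h* = 0.2500.

With y'=λy (z=hλ):
  order 2, 2-stage ⇒ R(z)=1+z+z^2/2
  (e.g. R(-1.33)=0.55445, |R|=0.55445)

Boundary: |R(x)|=1, x<0.
x=-1.33: |R|=0.5544
|R(-2.21)|=1.2320 |R(-2.17)|=1.1845 |R(-0.95)|=0.5012
Bisect:
  x_lo=-2.6179 |R|=1.8088  x_hi=-0.0772 |R|=0.9258
  mid=-1.34754 |R|=0.56039 →hi
  mid=-1.98271 |R|=0.98286 →hi
  mid=-2.30030 |R|=1.34539 →lo
  mid=-2.14151 |R|=1.15152 →lo
  mid=-2.06211 |R|=1.06404 →lo
  mid=-2.02241 |R|=1.02266 →lo
  mid=-2.00256 |R|=1.00257 →lo
  ...
  [-2.00008,-1.99993] ⇒ x*=-2.0000
Interval (-2.0000, 0).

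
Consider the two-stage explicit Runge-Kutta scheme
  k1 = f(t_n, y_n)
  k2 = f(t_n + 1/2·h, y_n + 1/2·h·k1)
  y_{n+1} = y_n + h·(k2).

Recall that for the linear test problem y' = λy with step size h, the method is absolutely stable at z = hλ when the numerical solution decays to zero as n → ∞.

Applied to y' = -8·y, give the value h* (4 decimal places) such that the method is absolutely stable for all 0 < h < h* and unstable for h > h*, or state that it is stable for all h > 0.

(-2.0000,0); λ=-8 ⇒ h* = (2)/8 = 0.2500.

With y'=λy (z=hλ):
  k1=λy_n ⇒ h·k1=z·y_n;  k2=λ(1+1/2z)y_n ⇒ h·k2=z(1+1/2z)y_n
  y_{n+1}/y_n = 1 + z(1+1/2z) = 1 + z + 1/2z²
  Hence R(z) = 1 + z + 1/2z².

Solve |R(x)|<1 on ℝ⁻.
x=-0.95: |R|=0.5012
R=1: x+1/2x²=0 ⇒ x=−2=-2.0000; min R=1−1/(4·1/2)=0.5000>−1
Confirm numerically:
  x=-1.719: |R|=0.75848 <1
  x=-1.568: |R|=0.66131 <1
  x=-1.424: |R|=0.58989 <1
  x=-2.549: |R|=1.69970 >1
  x=-2.254: |R|=1.28626 >1
Interval (-2.0000, 0).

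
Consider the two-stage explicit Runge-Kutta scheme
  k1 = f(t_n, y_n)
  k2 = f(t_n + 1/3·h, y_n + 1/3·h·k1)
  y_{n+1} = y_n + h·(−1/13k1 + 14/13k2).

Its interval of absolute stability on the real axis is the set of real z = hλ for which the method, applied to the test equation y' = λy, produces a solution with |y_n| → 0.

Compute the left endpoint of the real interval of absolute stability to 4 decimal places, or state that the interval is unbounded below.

On y'=λy, z=hλ:
  k1=λy_n ⇒ h·k1=z·y_n;  k2=λ(1+1/3z)y_n ⇒ h·k2=z(1+1/3z)y_n
  y_{n+1}/y_n = 1 − 1/13z + 14/13z(1+1/3z) = 1 + z + 14/39z²
  Hence R(z) = 1 + z + 14/39z².

Find x<0 with |R(x)|<1.
x=-1.49: |R|=0.3070
R=1: x+14/39x²=0 ⇒ x=−39/14=-2.7857; min R=1−1/(4·14/39)=0.3036>−1
Confirm numerically:
  x=-2.505: |R|=0.74757 <1
  x=-2.410: |R|=0.67496 <1
  x=-2.074: |R|=0.47012 <1
  x=-1.327: |R|=0.30513 <1
  x=-3.129: |R|=1.38559 >1
  x=-3.076: |R|=1.32053 >1
Stable set (-2.7857, 0).

z* = -2.7857.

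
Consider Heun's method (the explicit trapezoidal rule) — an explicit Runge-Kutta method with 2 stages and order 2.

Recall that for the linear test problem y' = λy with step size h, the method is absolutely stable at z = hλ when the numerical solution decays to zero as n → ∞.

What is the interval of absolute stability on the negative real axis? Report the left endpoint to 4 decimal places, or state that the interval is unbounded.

z∈(-2.0000,0).

On y'=λy, z=hλ:
  order 2, 2-stage ⇒ R(z)=1+z+z^2/2
  (e.g. R(-0.87)=0.50845, |R|=0.50845)

Boundary: |R(x)|=1, x<0.
x=-0.87: |R|=0.5085
|R(-2.04)|=1.0408 |R(-0.7)|=0.5450 |R(-0.58)|=0.5882
Bisect:
  x_lo=-2.3147 |R|=1.3643  x_hi=-0.0640 |R|=0.9381
  mid=-1.18934 |R|=0.51792 →hi
  mid=-1.75204 |R|=0.78278 →hi
  mid=-2.03338 |R|=1.03394 →lo
  mid=-1.89271 |R|=0.89846 →hi
  mid=-1.96305 |R|=0.96373 →hi
  mid=-1.99821 |R|=0.99822 →hi
  mid=-2.01580 |R|=1.01592 →lo
  mid=-2.00701 |R|=1.00703 →lo
  mid=-2.00261 |R|=1.00261 →lo
  ...
  [-2.00000,-1.99986] ⇒ x*=-2.0000
Interval (-2.0000, 0).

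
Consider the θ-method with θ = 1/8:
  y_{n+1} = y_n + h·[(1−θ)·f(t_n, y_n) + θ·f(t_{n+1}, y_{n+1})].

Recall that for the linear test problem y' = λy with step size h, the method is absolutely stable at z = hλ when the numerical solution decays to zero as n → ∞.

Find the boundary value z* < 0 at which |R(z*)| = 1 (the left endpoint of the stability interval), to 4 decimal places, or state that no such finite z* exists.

z* = -2.6667.

Set f=λy, z=hλ:
  y_{n+1} = y_n + z·[7/8·y_n + 1/8·y_{n+1}] ⇒ (1 − 1/8z)y_{n+1} = (1 + 7/8z)y_n
  ⇒ R(z) = (1 + 7/8z)/(1 − 1/8z).

Boundary: |R(x)|=1, x<0.
x=-0.72: |R|=0.3394
R=−1: 1+7/8x = −1+1/8x ⇒ -3/4x=2 ⇒ x=2/(-3/4)=-2.6667
Confirm numerically:
  x=-1.925: |R|=0.55164 <1
  x=-1.428: |R|=0.21171 <1
  x=-1.350: |R|=0.15508 <1
  x=-1.113: |R|=0.02293 <1
  x=-3.233: |R|=1.30250 >1
  x=-3.033: |R|=1.19922 >1
  x=-2.978: |R|=1.17016 >1
Interval (-2.6667, 0).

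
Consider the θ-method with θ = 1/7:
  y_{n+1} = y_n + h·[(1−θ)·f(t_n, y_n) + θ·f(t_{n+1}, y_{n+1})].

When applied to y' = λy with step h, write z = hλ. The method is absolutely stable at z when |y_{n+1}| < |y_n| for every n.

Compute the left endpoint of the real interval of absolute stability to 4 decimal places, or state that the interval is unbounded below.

z* = -2.8000.

Set f=λy, z=hλ:
  y_{n+1} = y_n + z·[6/7·y_n + 1/7·y_{n+1}] ⇒ (1 − 1/7z)y_{n+1} = (1 + 6/7z)y_n
  R(z) = (1 + 6/7z)/(1 − 1/7z).

Find x<0 with |R(x)|<1.
x=-0.37: |R|=0.6486
R=−1: 1+6/7x = −1+1/7x ⇒ -5/7x=2 ⇒ x=2/(-5/7)=-2.8000
Confirm numerically:
  x=-1.515: |R|=0.24545 <1
  x=-1.472: |R|=0.21624 <1
  x=-1.402: |R|=0.16806 <1
  x=-3.116: |R|=1.15619 >1
  x=-2.961: |R|=1.08082 >1
Interval (-2.8000, 0).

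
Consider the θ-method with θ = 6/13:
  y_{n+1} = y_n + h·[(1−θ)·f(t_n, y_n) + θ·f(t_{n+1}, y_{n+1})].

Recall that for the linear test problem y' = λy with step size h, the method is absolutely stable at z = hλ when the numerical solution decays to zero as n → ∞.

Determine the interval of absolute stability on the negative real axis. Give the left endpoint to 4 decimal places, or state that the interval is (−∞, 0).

With y'=λy (z=hλ):
  y_{n+1} = y_n + z·[7/13·y_n + 6/13·y_{n+1}] ⇒ (1 − 6/13z)y_{n+1} = (1 + 7/13z)y_n
  Hence R(z) = (1 + 7/13z)/(1 − 6/13z).

Solve |R(x)|<1 on ℝ⁻.
x=-1.08: |R|=0.2793
R=−1: 1+7/13x = −1+6/13x ⇒ -1/13x=2 ⇒ x=2/(-1/13)=-26.0000
Confirm numerically:
  x=-25.778: |R|=0.99868 <1
  x=-23.544: |R|=0.98408 <1
  x=-14.647: |R|=0.88746 <1
  x=-26.073: |R|=1.00043 >1
Interval (-26.0000, 0).

z∈(-26.0000,0).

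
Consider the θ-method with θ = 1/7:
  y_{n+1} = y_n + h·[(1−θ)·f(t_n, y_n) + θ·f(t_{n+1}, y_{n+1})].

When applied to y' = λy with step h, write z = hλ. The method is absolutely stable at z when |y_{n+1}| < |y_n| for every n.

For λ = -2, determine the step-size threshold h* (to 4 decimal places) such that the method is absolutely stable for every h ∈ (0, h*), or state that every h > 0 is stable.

Test eqn y'=λy, z=hλ:
  y_{n+1} = y_n + z·[6/7·y_n + 1/7·y_{n+1}] ⇒ (1 − 1/7z)y_{n+1} = (1 + 6/7z)y_n
  Hence R(z) = (1 + 6/7z)/(1 − 1/7z).

Find x<0 with |R(x)|<1.
x=-0.88: |R|=0.2183
R=−1: 1+6/7x = −1+1/7x ⇒ -5/7x=2 ⇒ x=2/(-5/7)=-2.8000
Confirm numerically:
  x=-2.055: |R|=0.58863 <1
  x=-1.790: |R|=0.42548 <1
  x=-1.406: |R|=0.17083 <1
  x=-3.399: |R|=1.28801 >1
  x=-3.069: |R|=1.13358 >1
  x=-2.933: |R|=1.06695 >1
Stable set (-2.8000, 0).

(-2.8000,0); λ=-2 ⇒ h* = (14/5)/2 = 1.4000.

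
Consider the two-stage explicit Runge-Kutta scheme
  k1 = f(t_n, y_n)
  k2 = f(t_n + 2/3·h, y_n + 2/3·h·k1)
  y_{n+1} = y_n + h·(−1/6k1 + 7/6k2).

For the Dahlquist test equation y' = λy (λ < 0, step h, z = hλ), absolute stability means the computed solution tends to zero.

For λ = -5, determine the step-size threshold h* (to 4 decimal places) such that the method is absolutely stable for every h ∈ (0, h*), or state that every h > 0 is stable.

Set f=λy, z=hλ:
  k1=λy_n ⇒ h·k1=z·y_n;  k2=λ(1+2/3z)y_n ⇒ h·k2=z(1+2/3z)y_n
  y_{n+1}/y_n = 1 − 1/6z + 7/6z(1+2/3z) = 1 + z + 7/9z²
  so R(z) = 1 + z + 7/9z².

Solve |R(x)|<1 on ℝ⁻.
x=-1.04: |R|=0.8012
R=1: x+7/9x²=0 ⇒ x=−9/7=-1.2857; min R=1−1/(4·7/9)=0.6786>−1
Confirm numerically:
  x=-1.218: |R|=0.93585 <1
  x=-1.195: |R|=0.91569 <1
  x=-0.703: |R|=0.68138 <1
  x=-1.529: |R|=1.28932 >1
  x=-1.511: |R|=1.26476 >1
  x=-1.471: |R|=1.21199 >1
Interval (-1.2857, 0).

(-1.2857,0); λ=-5 ⇒ h* = (9/7)/5 = 0.2571.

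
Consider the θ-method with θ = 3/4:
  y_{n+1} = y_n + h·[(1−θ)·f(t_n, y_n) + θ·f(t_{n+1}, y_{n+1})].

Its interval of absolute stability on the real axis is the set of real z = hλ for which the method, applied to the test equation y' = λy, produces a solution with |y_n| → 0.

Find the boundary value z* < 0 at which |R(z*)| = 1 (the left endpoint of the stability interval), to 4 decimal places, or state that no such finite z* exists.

interval (−∞, 0).

Test eqn y'=λy, z=hλ:
  y_{n+1} = y_n + z·[1/4·y_n + 3/4·y_{n+1}] ⇒ (1 − 3/4z)y_{n+1} = (1 + 1/4z)y_n
  R(z) = (1 + 1/4z)/(1 − 3/4z).

Boundary: |R(x)|=1, x<0.
x=-1.48: |R|=0.2986
x=-2: |R|=0.2000
x=-10: |R|=0.1765
x=-100: |R|=0.3158
θ=3/4≥1/2 ⇒ |1+1/4x|<|1−3/4x| ∀x<0 ⇒ interval (−∞,0).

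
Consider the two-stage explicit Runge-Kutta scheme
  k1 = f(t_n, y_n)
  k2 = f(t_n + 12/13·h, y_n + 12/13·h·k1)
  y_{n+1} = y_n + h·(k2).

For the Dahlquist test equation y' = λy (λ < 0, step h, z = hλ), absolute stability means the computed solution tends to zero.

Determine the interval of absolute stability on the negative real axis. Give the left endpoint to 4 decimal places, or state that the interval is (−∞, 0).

(-1.0833, 0).

Test eqn y'=λy, z=hλ:
  k1=λy_n ⇒ h·k1=z·y_n;  k2=λ(1+12/13z)y_n ⇒ h·k2=z(1+12/13z)y_n
  y_{n+1}/y_n = 1 + z(1+12/13z) = 1 + z + 12/13z²
  ⇒ R(z) = 1 + z + 12/13z².

Solve |R(x)|<1 on ℝ⁻.
x=-1.35: |R|=1.3323
R=1: x+12/13x²=0 ⇒ x=−13/12=-1.0833; min R=1−1/(4·12/13)=0.7292>−1
Confirm numerically:
  x=-0.952: |R|=0.88459 <1
  x=-0.887: |R|=0.83925 <1
  x=-0.741: |R|=0.76584 <1
  x=-0.575: |R|=0.73019 <1
  x=-1.594: |R|=1.75139 >1
  x=-1.554: |R|=1.67515 >1
  x=-1.176: |R|=1.10059 >1
So |R|<1 on (-1.0833, 0).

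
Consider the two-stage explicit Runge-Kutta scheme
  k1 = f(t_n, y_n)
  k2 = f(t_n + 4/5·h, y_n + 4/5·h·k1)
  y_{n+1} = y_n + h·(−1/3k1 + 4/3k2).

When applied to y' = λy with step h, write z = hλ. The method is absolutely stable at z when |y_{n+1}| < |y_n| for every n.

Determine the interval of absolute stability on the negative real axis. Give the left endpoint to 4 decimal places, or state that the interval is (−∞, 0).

On y'=λy, z=hλ:
  k1=λy_n ⇒ h·k1=z·y_n;  k2=λ(1+4/5z)y_n ⇒ h·k2=z(1+4/5z)y_n
  y_{n+1}/y_n = 1 − 1/3z + 4/3z(1+4/5z) = 1 + z + 16/15z²
  ⇒ R(z) = 1 + z + 16/15z².

Boundary: |R(x)|=1, x<0.
x=-1.27: |R|=1.4504
R=1: x+16/15x²=0 ⇒ x=−15/16=-0.9375; min R=1−1/(4·16/15)=0.7656>−1
Confirm numerically:
  x=-0.736: |R|=0.84181 <1
  x=-0.709: |R|=0.82719 <1
  x=-0.413: |R|=0.76894 <1
  x=-1.235: |R|=1.39191 >1
  x=-0.993: |R|=1.05879 >1
Stable set (-0.9375, 0).

z∈(-0.9375,0).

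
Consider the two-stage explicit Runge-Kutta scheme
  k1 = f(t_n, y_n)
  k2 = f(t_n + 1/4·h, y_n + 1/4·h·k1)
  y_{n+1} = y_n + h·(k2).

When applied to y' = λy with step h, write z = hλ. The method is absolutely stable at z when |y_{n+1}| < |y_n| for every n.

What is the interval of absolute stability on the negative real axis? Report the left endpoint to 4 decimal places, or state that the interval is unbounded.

Test eqn y'=λy, z=hλ:
  k1=λy_n ⇒ h·k1=z·y_n;  k2=λ(1+1/4z)y_n ⇒ h·k2=z(1+1/4z)y_n
  y_{n+1}/y_n = 1 + z(1+1/4z) = 1 + z + 1/4z²
  ⇒ R(z) = 1 + z + 1/4z².

Find x<0 with |R(x)|<1.
x=-1.07: |R|=0.2162
R=1: x+1/4x²=0 ⇒ x=−4=-4.0000; min R=1−1/(4·1/4)=0.0000>−1
Confirm numerically:
  x=-3.660: |R|=0.68890 <1
  x=-3.382: |R|=0.47748 <1
  x=-2.961: |R|=0.23088 <1
  x=-1.653: |R|=0.03010 <1
  x=-4.565: |R|=1.64481 >1
  x=-4.317: |R|=1.34212 >1
  x=-4.032: |R|=1.03226 >1
So |R|<1 on (-4.0000, 0).

z∈(-4.0000,0).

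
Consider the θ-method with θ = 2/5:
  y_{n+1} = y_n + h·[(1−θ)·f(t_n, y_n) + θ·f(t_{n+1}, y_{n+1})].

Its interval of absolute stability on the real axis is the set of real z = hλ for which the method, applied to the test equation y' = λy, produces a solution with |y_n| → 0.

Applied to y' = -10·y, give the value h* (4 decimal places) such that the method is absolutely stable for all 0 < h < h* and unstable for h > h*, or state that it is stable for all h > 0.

(-10.0000,0); λ=-10 ⇒ h* = (10)/10 = 1.0000.

Set f=λy, z=hλ:
  y_{n+1} = y_n + z·[3/5·y_n + 2/5·y_{n+1}] ⇒ (1 − 2/5z)y_{n+1} = (1 + 3/5z)y_n
  ⇒ R(z) = (1 + 3/5z)/(1 − 2/5z).

Need |R(x)|<1, x<0.
x=-0.51: |R|=0.5764
R=−1: 1+3/5x = −1+2/5x ⇒ -1/5x=2 ⇒ x=2/(-1/5)=-10.0000
Confirm numerically:
  x=-8.367: |R|=0.92486 <1
  x=-8.253: |R|=0.91877 <1
  x=-4.804: |R|=0.64430 <1
  x=-10.441: |R|=1.01704 >1
  x=-10.210: |R|=1.00826 >1
  x=-10.157: |R|=1.00620 >1
Interval (-10.0000, 0).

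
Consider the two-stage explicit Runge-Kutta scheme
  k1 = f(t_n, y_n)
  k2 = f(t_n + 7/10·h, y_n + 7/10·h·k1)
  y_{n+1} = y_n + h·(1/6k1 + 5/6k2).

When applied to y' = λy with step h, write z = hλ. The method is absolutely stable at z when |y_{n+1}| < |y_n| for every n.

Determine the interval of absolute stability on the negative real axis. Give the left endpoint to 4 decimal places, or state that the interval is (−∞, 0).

z∈(-1.7143,0).

With y'=λy (z=hλ):
  k1=λy_n ⇒ h·k1=z·y_n;  k2=λ(1+7/10z)y_n ⇒ h·k2=z(1+7/10z)y_n
  y_{n+1}/y_n = 1 + 1/6z + 5/6z(1+7/10z) = 1 + z + 7/12z²
  ⇒ R(z) = 1 + z + 7/12z².

Boundary: |R(x)|=1, x<0.
x=-0.54: |R|=0.6301
R=1: x+7/12x²=0 ⇒ x=−12/7=-1.7143; min R=1−1/(4·7/12)=0.5714>−1
Confirm numerically:
  x=-0.936: |R|=0.57506 <1
  x=-0.876: |R|=0.57164 <1
  x=-0.855: |R|=0.57143 <1
  x=-2.235: |R|=1.67888 >1
  x=-2.003: |R|=1.33734 >1
  x=-1.982: |R|=1.30952 >1
Stable set (-1.7143, 0).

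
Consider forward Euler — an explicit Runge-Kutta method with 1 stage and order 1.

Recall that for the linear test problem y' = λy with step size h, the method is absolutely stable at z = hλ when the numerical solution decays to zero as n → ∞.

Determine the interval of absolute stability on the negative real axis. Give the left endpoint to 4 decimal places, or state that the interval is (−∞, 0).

Test eqn y'=λy, z=hλ:
  order 1, 1-stage ⇒ R(z)=1+z
  (e.g. R(-1.17)=-0.17000, |R|=0.17000)

Find x<0 with |R(x)|<1.
x=-1.17: |R|=0.1700
|R(-2.23)|=1.2300 |R(-2.16)|=1.1600 |R(-0.5)|=0.5000
Bisect:
  x_lo=-2.6495 |R|=1.6495  x_hi=-0.0543 |R|=0.9457
  mid=-1.35191 |R|=0.35191 →hi
  mid=-2.00069 |R|=1.00069 →lo
  mid=-1.67630 |R|=0.67630 →hi
  mid=-1.83849 |R|=0.83849 →hi
  mid=-1.91959 |R|=0.91959 →hi
  mid=-1.96014 |R|=0.96014 →hi
  mid=-1.98041 |R|=0.98041 →hi
  mid=-1.99055 |R|=0.99055 →hi
  mid=-1.99562 |R|=0.99562 →hi
  ...
  [-2.00005,-1.99990] ⇒ x*=-2.0000
So |R|<1 on (-2.0000, 0).

z∈(-2.0000,0).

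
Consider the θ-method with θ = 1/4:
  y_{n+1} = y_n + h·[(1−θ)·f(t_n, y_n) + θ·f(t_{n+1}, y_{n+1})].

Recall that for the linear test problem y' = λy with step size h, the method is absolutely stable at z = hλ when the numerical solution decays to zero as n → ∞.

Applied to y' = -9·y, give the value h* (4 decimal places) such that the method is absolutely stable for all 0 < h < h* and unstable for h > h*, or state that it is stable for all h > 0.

Set f=λy, z=hλ:
  y_{n+1} = y_n + z·[3/4·y_n + 1/4·y_{n+1}] ⇒ (1 − 1/4z)y_{n+1} = (1 + 3/4z)y_n
  ⇒ R(z) = (1 + 3/4z)/(1 − 1/4z).

Need |R(x)|<1, x<0.
x=-1.11: |R|=0.1311
R=−1: 1+3/4x = −1+1/4x ⇒ -1/2x=2 ⇒ x=2/(-1/2)=-4.0000
Confirm numerically:
  x=-3.069: |R|=0.73660 <1
  x=-3.067: |R|=0.73596 <1
  x=-2.488: |R|=0.53391 <1
  x=-4.487: |R|=1.11476 >1
  x=-4.486: |R|=1.11454 >1
  x=-4.326: |R|=1.07831 >1
Stable set (-4.0000, 0).

(-4.0000,0); λ=-9 ⇒ h* = (4)/9 = 0.4444.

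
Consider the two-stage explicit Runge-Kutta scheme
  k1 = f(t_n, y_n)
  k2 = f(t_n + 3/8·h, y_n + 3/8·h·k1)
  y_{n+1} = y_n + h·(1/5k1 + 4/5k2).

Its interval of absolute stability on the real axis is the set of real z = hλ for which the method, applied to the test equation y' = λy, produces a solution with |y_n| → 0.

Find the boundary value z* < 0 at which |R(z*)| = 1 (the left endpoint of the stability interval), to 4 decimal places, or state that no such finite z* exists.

z* = -3.3333.

On y'=λy, z=hλ:
  k1=λy_n ⇒ h·k1=z·y_n;  k2=λ(1+3/8z)y_n ⇒ h·k2=z(1+3/8z)y_n
  y_{n+1}/y_n = 1 + 1/5z + 4/5z(1+3/8z) = 1 + z + 3/10z²
  R(z) = 1 + z + 3/10z².

Solve |R(x)|<1 on ℝ⁻.
x=-1.32: |R|=0.2027
R=1: x+3/10x²=0 ⇒ x=−10/3=-3.3333; min R=1−1/(4·3/10)=0.1667>−1
Confirm numerically:
  x=-3.034: |R|=0.72755 <1
  x=-2.409: |R|=0.33198 <1
  x=-1.366: |R|=0.19379 <1
  x=-3.597: |R|=1.28452 >1
  x=-3.543: |R|=1.22285 >1
  x=-3.415: |R|=1.08367 >1
Interval (-3.3333, 0).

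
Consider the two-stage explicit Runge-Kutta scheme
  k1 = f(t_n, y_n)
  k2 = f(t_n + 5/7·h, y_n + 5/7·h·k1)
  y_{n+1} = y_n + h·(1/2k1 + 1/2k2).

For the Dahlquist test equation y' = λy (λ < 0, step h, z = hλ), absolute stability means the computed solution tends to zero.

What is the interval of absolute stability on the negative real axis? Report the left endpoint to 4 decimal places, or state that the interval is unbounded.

z∈(-2.8000,0).

Test eqn y'=λy, z=hλ:
  k1=λy_n ⇒ h·k1=z·y_n;  k2=λ(1+5/7z)y_n ⇒ h·k2=z(1+5/7z)y_n
  y_{n+1}/y_n = 1 + 1/2z + 1/2z(1+5/7z) = 1 + z + 5/14z²
  R(z) = 1 + z + 5/14z².

Find x<0 with |R(x)|<1.
x=-0.45: |R|=0.6223
R=1: x+5/14x²=0 ⇒ x=−14/5=-2.8000; min R=1−1/(4·5/14)=0.3000>−1
Confirm numerically:
  x=-2.719: |R|=0.92134 <1
  x=-2.548: |R|=0.77068 <1
  x=-2.391: |R|=0.65074 <1
  x=-1.637: |R|=0.32006 <1
  x=-3.280: |R|=1.56229 >1
  x=-2.862: |R|=1.06337 >1
  x=-2.850: |R|=1.05089 >1
Interval (-2.8000, 0).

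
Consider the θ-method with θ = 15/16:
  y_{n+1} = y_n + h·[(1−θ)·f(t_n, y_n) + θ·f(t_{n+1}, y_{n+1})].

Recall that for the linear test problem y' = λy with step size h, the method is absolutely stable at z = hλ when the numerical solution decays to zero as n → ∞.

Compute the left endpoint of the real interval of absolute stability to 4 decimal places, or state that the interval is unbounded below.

Test eqn y'=λy, z=hλ:
  y_{n+1} = y_n + z·[1/16·y_n + 15/16·y_{n+1}] ⇒ (1 − 15/16z)y_{n+1} = (1 + 1/16z)y_n
  ⇒ R(z) = (1 + 1/16z)/(1 − 15/16z).

Solve |R(x)|<1 on ℝ⁻.
x=-1.62: |R|=0.3568
x=-2: |R|=0.3043
x=-10: |R|=0.0361
x=-100: |R|=0.0554
θ=15/16≥1/2 ⇒ |1+1/16x|<|1−15/16x| ∀x<0 ⇒ interval (−∞,0).

(−∞, 0) — no finite endpoint.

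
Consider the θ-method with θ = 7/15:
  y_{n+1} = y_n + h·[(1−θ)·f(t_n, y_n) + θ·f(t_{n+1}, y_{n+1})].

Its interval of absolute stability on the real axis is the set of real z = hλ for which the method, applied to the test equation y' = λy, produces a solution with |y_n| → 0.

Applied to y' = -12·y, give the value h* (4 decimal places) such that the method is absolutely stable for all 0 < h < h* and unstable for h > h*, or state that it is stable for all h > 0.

(-30.0000,0); λ=-12 ⇒ h* = (30)/12 = 2.5000.

Test eqn y'=λy, z=hλ:
  y_{n+1} = y_n + z·[8/15·y_n + 7/15·y_{n+1}] ⇒ (1 − 7/15z)y_{n+1} = (1 + 8/15z)y_n
  Hence R(z) = (1 + 8/15z)/(1 − 7/15z).

Find x<0 with |R(x)|<1.
x=-1.14: |R|=0.2559
R=−1: 1+8/15x = −1+7/15x ⇒ -1/15x=2 ⇒ x=2/(-1/15)=-30.0000
Confirm numerically:
  x=-29.383: |R|=0.99720 <1
  x=-21.018: |R|=0.94460 <1
  x=-13.389: |R|=0.84722 <1
  x=-30.466: |R|=1.00204 >1
  x=-30.457: |R|=1.00200 >1
Stable set (-30.0000, 0).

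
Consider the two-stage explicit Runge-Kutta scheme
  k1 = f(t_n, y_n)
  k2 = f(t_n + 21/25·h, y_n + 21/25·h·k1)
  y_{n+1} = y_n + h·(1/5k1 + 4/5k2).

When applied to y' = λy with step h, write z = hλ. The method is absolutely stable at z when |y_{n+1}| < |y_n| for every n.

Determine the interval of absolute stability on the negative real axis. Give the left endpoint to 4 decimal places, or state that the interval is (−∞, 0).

With y'=λy (z=hλ):
  k1=λy_n ⇒ h·k1=z·y_n;  k2=λ(1+21/25z)y_n ⇒ h·k2=z(1+21/25z)y_n
  y_{n+1}/y_n = 1 + 1/5z + 4/5z(1+21/25z) = 1 + z + 84/125z²
  so R(z) = 1 + z + 84/125z².

Find x<0 with |R(x)|<1.
x=-1.38: |R|=0.8998
R=1: x+84/125x²=0 ⇒ x=−125/84=-1.4881; min R=1−1/(4·84/125)=0.6280>−1
Confirm numerically:
  x=-1.324: |R|=0.85400 <1
  x=-0.824: |R|=0.63227 <1
  x=-0.744: |R|=0.62798 <1
  x=-1.978: |R|=1.65119 >1
  x=-1.939: |R|=1.58753 >1
  x=-1.567: |R|=1.08309 >1
Interval (-1.4881, 0).

(-1.4881, 0).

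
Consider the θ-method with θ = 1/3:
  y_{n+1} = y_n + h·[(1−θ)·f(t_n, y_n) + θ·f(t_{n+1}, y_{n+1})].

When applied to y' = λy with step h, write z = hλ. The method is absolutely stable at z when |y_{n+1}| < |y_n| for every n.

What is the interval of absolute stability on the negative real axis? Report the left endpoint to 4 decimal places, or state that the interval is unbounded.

Set f=λy, z=hλ:
  y_{n+1} = y_n + z·[2/3·y_n + 1/3·y_{n+1}] ⇒ (1 − 1/3z)y_{n+1} = (1 + 2/3z)y_n
  so R(z) = (1 + 2/3z)/(1 − 1/3z).

Boundary: |R(x)|=1, x<0.
x=-0.82: |R|=0.3560
R=−1: 1+2/3x = −1+1/3x ⇒ -1/3x=2 ⇒ x=2/(-1/3)=-6.0000
Confirm numerically:
  x=-5.160: |R|=0.89706 <1
  x=-3.533: |R|=0.62238 <1
  x=-2.676: |R|=0.41438 <1
  x=-2.640: |R|=0.40426 <1
  x=-6.369: |R|=1.03939 >1
  x=-6.337: |R|=1.03609 >1
So |R|<1 on (-6.0000, 0).

z∈(-6.0000,0).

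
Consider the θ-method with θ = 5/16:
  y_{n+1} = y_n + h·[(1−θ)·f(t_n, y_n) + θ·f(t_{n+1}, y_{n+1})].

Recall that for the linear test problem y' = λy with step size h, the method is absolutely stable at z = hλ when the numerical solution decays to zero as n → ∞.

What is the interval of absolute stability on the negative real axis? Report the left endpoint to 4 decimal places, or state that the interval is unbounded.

z∈(-5.3333,0).

Test eqn y'=λy, z=hλ:
  y_{n+1} = y_n + z·[11/16·y_n + 5/16·y_{n+1}] ⇒ (1 − 5/16z)y_{n+1} = (1 + 11/16z)y_n
  ⇒ R(z) = (1 + 11/16z)/(1 − 5/16z).

Boundary: |R(x)|=1, x<0.
x=-0.78: |R|=0.3729
R=−1: 1+11/16x = −1+5/16x ⇒ -3/8x=2 ⇒ x=2/(-3/8)=-5.3333
Confirm numerically:
  x=-5.193: |R|=0.97994 <1
  x=-5.089: |R|=0.96463 <1
  x=-3.370: |R|=0.64140 <1
  x=-3.259: |R|=0.61462 <1
  x=-5.779: |R|=1.05956 >1
  x=-5.676: |R|=1.04633 >1
  x=-5.528: |R|=1.02676 >1
Interval (-5.3333, 0).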